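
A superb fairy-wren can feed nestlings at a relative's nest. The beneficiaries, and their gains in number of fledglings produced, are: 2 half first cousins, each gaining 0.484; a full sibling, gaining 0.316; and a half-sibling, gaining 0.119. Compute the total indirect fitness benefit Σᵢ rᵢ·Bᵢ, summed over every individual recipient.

0.24825

r to a half first cousin = 1/16 (half first cousins share one grandparent — one path of length 4: r = (1/2)^4 = 1/16).
r to a full sibling = 1/2 (full sibs share both parents — two paths of length 2: r = 2·(1/2)^2 = 1/2).
r to a half-sibling = 1/4 (half-sibs share one parent — one path of length 2: r = (1/2)^2 = 1/4).
Summing one r·B term per recipient: 2·0.0625·0.484 + 1·0.5·0.316 + 1·0.25·0.119 = 0.24825.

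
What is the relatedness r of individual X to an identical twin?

Each parent–offspring link contributes a factor of 1/2, and independent paths through distinct common ancestors add.
Monozygotic twins share every allele identical by descent: r = 1.

1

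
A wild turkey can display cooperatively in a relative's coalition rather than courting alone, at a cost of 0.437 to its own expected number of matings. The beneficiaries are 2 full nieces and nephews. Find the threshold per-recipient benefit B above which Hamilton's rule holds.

0.874

r to a full niece or nephew = 1/4 (full aunt/uncle↔niece/nephew: two paths of length 3 through the shared grandparent pair: r = 2·(1/2)^3 = 1/4).
Hamilton's rule with n recipients of equal r: n·r·B > C, so B > C/(n·r) = 0.437/(2·0.25) = 0.874.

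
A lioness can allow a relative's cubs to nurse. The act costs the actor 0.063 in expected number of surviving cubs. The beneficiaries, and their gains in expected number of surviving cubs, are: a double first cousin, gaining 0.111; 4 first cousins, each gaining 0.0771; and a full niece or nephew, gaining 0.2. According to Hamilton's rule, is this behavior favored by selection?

Yes

Hamilton's rule: the trait is favored when the sum of r·B over every recipient exceeds the actor's cost C.
r to a double first cousin = 1/4 (double first cousins share both grandparent pairs — four paths of length 4: r = 4·(1/2)^4 = 1/4).
r to a first cousin = 1/8 (first cousins share one grandparent pair — two paths of length 4: r = 2·(1/2)^4 = 1/8).
r to a full niece or nephew = 0.25 (full aunt/uncle↔niece/nephew: two paths of length 3 through the shared grandparent pair: r = 2·(1/2)^3 = 1/4).
Summing one r·B term per recipient: 1·0.25·0.111 + 4·0.125·0.0771 + 1·0.25·0.2 = 0.1163.
0.1163 > 0.063: the indirect benefit exceeds the cost.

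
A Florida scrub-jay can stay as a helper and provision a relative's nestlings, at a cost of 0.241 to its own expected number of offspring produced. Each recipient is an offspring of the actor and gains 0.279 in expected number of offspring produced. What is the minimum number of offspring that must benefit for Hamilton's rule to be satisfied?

2

r to an offspring = 1/2 (one parent–offspring link: r = (1/2)^1 = 1/2).
Hamilton's rule: n·r·B > C  ⇒  n > C/(r·B) = 0.241/(0.5·0.279) = 1.728.
The smallest integer exceeding 1.728 is 2.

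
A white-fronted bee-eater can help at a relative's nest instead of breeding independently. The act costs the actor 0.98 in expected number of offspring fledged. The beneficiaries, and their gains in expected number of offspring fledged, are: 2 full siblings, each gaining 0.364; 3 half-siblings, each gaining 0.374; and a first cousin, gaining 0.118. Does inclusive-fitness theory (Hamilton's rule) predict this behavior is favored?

Hamilton's rule: the trait is favored when the sum of r·B over every recipient exceeds the actor's cost C.
r to a full sibling = 1/2 (full sibs share both parents — two paths of length 2: r = 2·(1/2)^2 = 1/2).
r to a half-sibling = 1/4 (half-sibs share one parent — one path of length 2: r = (1/2)^2 = 1/4).
r to a first cousin = 0.125 (first cousins share one grandparent pair — two paths of length 4: r = 2·(1/2)^4 = 1/8).
Summing one r·B term per recipient: 2·0.5·0.364 + 3·0.25·0.374 + 1·0.125·0.118 = 0.65925.
0.65925 < 0.98: the indirect benefit is less than the cost.

No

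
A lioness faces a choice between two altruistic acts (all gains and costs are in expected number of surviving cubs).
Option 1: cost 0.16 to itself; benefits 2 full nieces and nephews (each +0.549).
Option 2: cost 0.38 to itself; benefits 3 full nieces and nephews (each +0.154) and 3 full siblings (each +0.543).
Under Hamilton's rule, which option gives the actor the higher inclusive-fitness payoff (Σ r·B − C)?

Option 1: r to a full niece or nephew = 0.25.
Option 1: Σ r·B − C = (2·0.25·0.549) − 0.16 = 0.1145.
Option 2: r to a full niece or nephew = 0.25.
Option 2: r to a full sibling = 0.5.
Option 2: Σ r·B − C = (3·0.25·0.154 + 3·0.5·0.543) − 0.38 = 0.55.
Option 2 has the higher net inclusive-fitness payoff.

Option 2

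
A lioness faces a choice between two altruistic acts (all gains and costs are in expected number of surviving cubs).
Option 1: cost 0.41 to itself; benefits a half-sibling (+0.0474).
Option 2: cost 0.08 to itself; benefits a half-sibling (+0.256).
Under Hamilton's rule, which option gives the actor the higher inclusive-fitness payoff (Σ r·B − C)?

Option 2

Option 1: r to a half-sibling = 0.25.
Option 1: Σ r·B − C = (1·0.25·0.0474) − 0.41 = -0.39815.
Option 2: r to a half-sibling = 0.25.
Option 2: Σ r·B − C = (1·0.25·0.256) − 0.08 = -0.016.
Option 2 has the higher net inclusive-fitness payoff.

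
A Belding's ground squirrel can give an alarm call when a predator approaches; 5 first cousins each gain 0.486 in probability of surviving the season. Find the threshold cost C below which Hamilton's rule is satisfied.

0.30375

r to a first cousin = 0.125 (first cousins share one grandparent pair — two paths of length 4: r = 2·(1/2)^4 = 1/8).
Hamilton's rule: n·r·B > C, so the trait is favored while C < n·r·B = 5·0.125·0.486 = 0.30375.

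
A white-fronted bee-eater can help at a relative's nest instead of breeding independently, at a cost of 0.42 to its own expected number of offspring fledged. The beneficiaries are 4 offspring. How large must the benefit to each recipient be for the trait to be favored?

r to an offspring = 1/2 (one parent–offspring link: r = (1/2)^1 = 1/2).
Hamilton's rule with n recipients of equal r: n·r·B > C, so B > C/(n·r) = 0.42/(4·0.5) = 0.21.

0.21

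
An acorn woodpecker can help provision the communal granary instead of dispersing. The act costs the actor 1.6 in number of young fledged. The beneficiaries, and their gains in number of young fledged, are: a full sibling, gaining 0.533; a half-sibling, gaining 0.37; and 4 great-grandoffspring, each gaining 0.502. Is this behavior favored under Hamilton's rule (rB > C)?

Hamilton's rule: the trait is favored when the sum of r·B over every recipient exceeds the actor's cost C.
r to a full sibling = 0.5 (full sibs share both parents — two paths of length 2: r = 2·(1/2)^2 = 1/2).
r to a half-sibling = 1/4 (half-sibs share one parent — one path of length 2: r = (1/2)^2 = 1/4).
r to a great-grandoffspring = 1/8 (three parent–offspring links: r = (1/2)^3 = 1/8).
Summing one r·B term per recipient: 1·0.5·0.533 + 1·0.25·0.37 + 4·0.125·0.502 = 0.61.
0.61 < 1.6: the indirect benefit is less than the cost.

No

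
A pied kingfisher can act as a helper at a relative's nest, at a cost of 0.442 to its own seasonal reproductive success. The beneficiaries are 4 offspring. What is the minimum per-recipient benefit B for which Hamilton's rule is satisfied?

r to an offspring = 1/2 (one parent–offspring link: r = (1/2)^1 = 1/2).
Hamilton's rule with n recipients of equal r: n·r·B > C, so B > C/(n·r) = 0.442/(4·0.5) = 0.221.

0.221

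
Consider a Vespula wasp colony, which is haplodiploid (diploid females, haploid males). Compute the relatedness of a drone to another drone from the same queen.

Haploid brothers each carry a random half of the queen's diploid genome, so on average they share half: r = 1/2.

0.5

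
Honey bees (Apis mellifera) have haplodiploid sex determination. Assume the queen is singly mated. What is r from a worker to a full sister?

0.75

Haplodiploid full sisters inherit their father's entire haploid genome identically (contributing 1/2) and on average half of their mother's contribution (1/2 · 1/2 = 1/4); r = 1/2 + 1/4 = 3/4.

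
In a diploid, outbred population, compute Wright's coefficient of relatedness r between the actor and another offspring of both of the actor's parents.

0.5

Each parent–offspring link contributes a factor of 1/2, and independent paths through distinct common ancestors add.
Full sibs share both parents — two paths of length 2: r = 2·(1/2)^2 = 1/2.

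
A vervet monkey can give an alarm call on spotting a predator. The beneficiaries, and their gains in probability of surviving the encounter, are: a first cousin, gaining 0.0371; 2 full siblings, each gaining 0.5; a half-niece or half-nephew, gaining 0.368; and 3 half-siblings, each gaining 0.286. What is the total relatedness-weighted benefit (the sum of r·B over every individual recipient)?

r to a first cousin = 1/8 (first cousins share one grandparent pair — two paths of length 4: r = 2·(1/2)^4 = 1/8).
r to a full sibling = 1/2 (full sibs share both parents — two paths of length 2: r = 2·(1/2)^2 = 1/2).
r to a half-niece or half-nephew = 1/8 (half-aunt/uncle↔niece/nephew: one path of length 3: r = (1/2)^3 = 1/8).
r to a half-sibling = 1/4 (half-sibs share one parent — one path of length 2: r = (1/2)^2 = 1/4).
Summing one r·B term per recipient: 1·0.125·0.0371 + 2·0.5·0.5 + 1·0.125·0.368 + 3·0.25·0.286 = 0.7651375.

0.7651375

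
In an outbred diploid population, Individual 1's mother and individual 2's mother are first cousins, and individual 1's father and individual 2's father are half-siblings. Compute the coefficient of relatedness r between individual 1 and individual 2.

Wright's path rule: contributions from independent ancestry routes add.
Individual 1 and individual 2 are related in two ways: second cousins through their mothers (r = 1/32) and half first cousins through their fathers (r = 1/16).
r = 1/32 + 1/16 = 3/32 = 0.09375.

0.09375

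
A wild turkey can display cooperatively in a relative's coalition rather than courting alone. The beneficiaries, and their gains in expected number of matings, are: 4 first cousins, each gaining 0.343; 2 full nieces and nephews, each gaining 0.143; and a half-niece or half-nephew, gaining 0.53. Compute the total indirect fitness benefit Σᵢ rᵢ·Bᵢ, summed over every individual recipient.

r to a first cousin = 1/8 (first cousins share one grandparent pair — two paths of length 4: r = 2·(1/2)^4 = 1/8).
r to a full niece or nephew = 0.25 (full aunt/uncle↔niece/nephew: two paths of length 3 through the shared grandparent pair: r = 2·(1/2)^3 = 1/4).
r to a half-niece or half-nephew = 0.125 (half-aunt/uncle↔niece/nephew: one path of length 3: r = (1/2)^3 = 1/8).
Summing one r·B term per recipient: 4·0.125·0.343 + 2·0.25·0.143 + 1·0.125·0.53 = 0.30925.

0.30925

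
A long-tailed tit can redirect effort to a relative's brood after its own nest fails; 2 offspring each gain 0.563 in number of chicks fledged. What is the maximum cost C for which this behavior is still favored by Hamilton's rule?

r to an offspring = 0.5 (one parent–offspring link: r = (1/2)^1 = 1/2).
Hamilton's rule: n·r·B > C, so the trait is favored while C < n·r·B = 2·0.5·0.563 = 0.563.

0.563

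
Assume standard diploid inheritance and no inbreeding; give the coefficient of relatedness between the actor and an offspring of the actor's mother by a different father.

0.25

Each parent–offspring link contributes a factor of 1/2, and independent paths through distinct common ancestors add.
Half-sibs share one parent — one path of length 2: r = (1/2)^2 = 1/4.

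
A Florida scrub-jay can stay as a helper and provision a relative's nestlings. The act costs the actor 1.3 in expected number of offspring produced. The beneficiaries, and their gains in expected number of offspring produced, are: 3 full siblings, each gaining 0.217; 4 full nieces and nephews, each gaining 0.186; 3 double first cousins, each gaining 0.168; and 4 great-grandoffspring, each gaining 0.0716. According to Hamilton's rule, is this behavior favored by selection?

No

Hamilton's rule: the trait is favored when the sum of r·B over every recipient exceeds the actor's cost C.
r to a full sibling = 0.5 (full sibs share both parents — two paths of length 2: r = 2·(1/2)^2 = 1/2).
r to a full niece or nephew = 0.25 (full aunt/uncle↔niece/nephew: two paths of length 3 through the shared grandparent pair: r = 2·(1/2)^3 = 1/4).
r to a double first cousin = 0.25 (double first cousins share both grandparent pairs — four paths of length 4: r = 4·(1/2)^4 = 1/4).
r to a great-grandoffspring = 1/8 (three parent–offspring links: r = (1/2)^3 = 1/8).
Summing one r·B term per recipient: 3·0.5·0.217 + 4·0.25·0.186 + 3·0.25·0.168 + 4·0.125·0.0716 = 0.6733.
0.6733 < 1.3: the indirect benefit is less than the cost.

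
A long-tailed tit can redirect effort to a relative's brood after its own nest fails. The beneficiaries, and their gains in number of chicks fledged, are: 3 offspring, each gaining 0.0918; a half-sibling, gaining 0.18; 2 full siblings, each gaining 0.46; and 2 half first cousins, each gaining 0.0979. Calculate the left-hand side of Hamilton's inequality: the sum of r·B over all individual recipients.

0.6549375

r to an offspring = 1/2 (one parent–offspring link: r = (1/2)^1 = 1/2).
r to a half-sibling = 0.25 (half-sibs share one parent — one path of length 2: r = (1/2)^2 = 1/4).
r to a full sibling = 0.5 (full sibs share both parents — two paths of length 2: r = 2·(1/2)^2 = 1/2).
r to a half first cousin = 0.0625 (half first cousins share one grandparent — one path of length 4: r = (1/2)^4 = 1/16).
Summing one r·B term per recipient: 3·0.5·0.0918 + 1·0.25·0.18 + 2·0.5·0.46 + 2·0.0625·0.0979 = 0.6549375.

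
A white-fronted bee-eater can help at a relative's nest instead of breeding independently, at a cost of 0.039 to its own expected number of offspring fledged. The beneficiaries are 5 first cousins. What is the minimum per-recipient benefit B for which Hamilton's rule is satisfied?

0.0624

r to a first cousin = 1/8 (first cousins share one grandparent pair — two paths of length 4: r = 2·(1/2)^4 = 1/8).
Hamilton's rule with n recipients of equal r: n·r·B > C, so B > C/(n·r) = 0.039/(5·0.125) = 0.0624.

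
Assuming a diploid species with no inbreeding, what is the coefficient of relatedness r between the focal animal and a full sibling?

0.5

Each parent–offspring link contributes a factor of 1/2, and independent paths through distinct common ancestors add.
Full sibs share both parents — two paths of length 2: r = 2·(1/2)^2 = 1/2.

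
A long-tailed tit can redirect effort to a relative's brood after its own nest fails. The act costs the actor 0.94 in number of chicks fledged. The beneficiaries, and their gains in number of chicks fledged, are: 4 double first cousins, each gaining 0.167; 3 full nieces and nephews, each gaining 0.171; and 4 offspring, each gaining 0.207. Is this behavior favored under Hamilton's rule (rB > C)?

No

Hamilton's rule: the trait is favored when the sum of r·B over every recipient exceeds the actor's cost C.
r to a double first cousin = 0.25 (double first cousins share both grandparent pairs — four paths of length 4: r = 4·(1/2)^4 = 1/4).
r to a full niece or nephew = 0.25 (full aunt/uncle↔niece/nephew: two paths of length 3 through the shared grandparent pair: r = 2·(1/2)^3 = 1/4).
r to an offspring = 0.5 (one parent–offspring link: r = (1/2)^1 = 1/2).
Summing one r·B term per recipient: 4·0.25·0.167 + 3·0.25·0.171 + 4·0.5·0.207 = 0.70925.
0.70925 < 0.94: the indirect benefit is less than the cost.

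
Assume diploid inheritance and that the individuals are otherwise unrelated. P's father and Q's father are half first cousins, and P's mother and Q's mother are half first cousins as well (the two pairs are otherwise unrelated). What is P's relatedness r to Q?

Independent pedigree routes through distinct common ancestors add.
P and Q are related in two ways: half second cousins through their fathers (r = 1/64) and half second cousins through their mothers (r = 1/64).
r = 1/64 + 1/64 = 1/32 = 0.03125.

0.03125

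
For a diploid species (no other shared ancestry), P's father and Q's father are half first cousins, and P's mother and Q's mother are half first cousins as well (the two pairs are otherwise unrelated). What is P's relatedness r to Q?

With two independent routes of shared ancestry, r is the sum of the two contributions.
P and Q are related in two ways: half second cousins through their fathers (r = 1/64) and half second cousins through their mothers (r = 1/64).
r = 1/64 + 1/64 = 0.03125.

0.03125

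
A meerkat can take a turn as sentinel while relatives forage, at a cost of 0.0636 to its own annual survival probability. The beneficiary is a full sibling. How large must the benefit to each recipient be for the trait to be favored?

r to a full sibling = 0.5 (full sibs share both parents — two paths of length 2: r = 2·(1/2)^2 = 1/2).
Hamilton's rule with n recipients of equal r: n·r·B > C, so B > C/(n·r) = 0.0636/(1·0.5) = 0.1272.

0.1272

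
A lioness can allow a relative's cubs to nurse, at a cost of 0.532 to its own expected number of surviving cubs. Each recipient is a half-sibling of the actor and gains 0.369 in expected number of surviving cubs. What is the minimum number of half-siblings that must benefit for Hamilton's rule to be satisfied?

r to a half-sibling = 0.25 (half-sibs share one parent — one path of length 2: r = (1/2)^2 = 1/4).
Hamilton's rule: n·r·B > C  ⇒  n > C/(r·B) = 0.532/(0.25·0.369) = 5.767.
The smallest integer exceeding 5.767 is 6.

6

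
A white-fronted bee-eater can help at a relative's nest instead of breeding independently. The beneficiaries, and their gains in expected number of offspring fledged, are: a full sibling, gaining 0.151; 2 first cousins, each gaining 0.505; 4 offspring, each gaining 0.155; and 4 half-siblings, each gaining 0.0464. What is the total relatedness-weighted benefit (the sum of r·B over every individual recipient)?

0.55815

r to a full sibling = 0.5 (full sibs share both parents — two paths of length 2: r = 2·(1/2)^2 = 1/2).
r to a first cousin = 1/8 (first cousins share one grandparent pair — two paths of length 4: r = 2·(1/2)^4 = 1/8).
r to an offspring = 1/2 (one parent–offspring link: r = (1/2)^1 = 1/2).
r to a half-sibling = 1/4 (half-sibs share one parent — one path of length 2: r = (1/2)^2 = 1/4).
Summing one r·B term per recipient: 1·0.5·0.151 + 2·0.125·0.505 + 4·0.5·0.155 + 4·0.25·0.0464 = 0.55815.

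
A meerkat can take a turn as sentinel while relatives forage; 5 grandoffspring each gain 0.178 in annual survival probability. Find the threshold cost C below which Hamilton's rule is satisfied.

0.2225

r to a grandoffspring = 0.25 (two parent–offspring links: r = (1/2)^2 = 1/4).
Hamilton's rule: n·r·B > C, so the trait is favored while C < n·r·B = 5·0.25·0.178 = 0.2225.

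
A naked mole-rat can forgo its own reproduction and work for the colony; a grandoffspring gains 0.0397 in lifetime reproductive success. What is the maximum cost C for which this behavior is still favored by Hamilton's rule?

r to a grandoffspring = 1/4 (two parent–offspring links: r = (1/2)^2 = 1/4).
Hamilton's rule: n·r·B > C, so the trait is favored while C < n·r·B = 1·0.25·0.0397 = 0.009925.

0.009925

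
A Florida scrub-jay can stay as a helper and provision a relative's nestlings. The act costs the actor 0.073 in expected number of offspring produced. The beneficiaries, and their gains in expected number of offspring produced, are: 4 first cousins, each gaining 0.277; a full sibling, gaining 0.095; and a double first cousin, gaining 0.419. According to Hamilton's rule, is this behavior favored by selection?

Hamilton's rule: the trait is favored when the sum of r·B over every recipient exceeds the actor's cost C.
r to a first cousin = 0.125 (first cousins share one grandparent pair — two paths of length 4: r = 2·(1/2)^4 = 1/8).
r to a full sibling = 1/2 (full sibs share both parents — two paths of length 2: r = 2·(1/2)^2 = 1/2).
r to a double first cousin = 0.25 (double first cousins share both grandparent pairs — four paths of length 4: r = 4·(1/2)^4 = 1/4).
Summing one r·B term per recipient: 4·0.125·0.277 + 1·0.5·0.095 + 1·0.25·0.419 = 0.29075.
0.29075 > 0.073: the indirect benefit exceeds the cost.

Yes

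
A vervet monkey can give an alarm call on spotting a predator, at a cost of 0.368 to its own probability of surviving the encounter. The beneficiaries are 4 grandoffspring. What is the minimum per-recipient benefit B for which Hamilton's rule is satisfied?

r to a grandoffspring = 1/4 (two parent–offspring links: r = (1/2)^2 = 1/4).
Hamilton's rule with n recipients of equal r: n·r·B > C, so B > C/(n·r) = 0.368/(4·0.25) = 0.368.

0.368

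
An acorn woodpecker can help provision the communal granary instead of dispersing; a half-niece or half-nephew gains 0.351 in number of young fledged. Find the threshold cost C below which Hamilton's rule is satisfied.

0.043875

r to a half-niece or half-nephew = 1/8 (half-aunt/uncle↔niece/nephew: one path of length 3: r = (1/2)^3 = 1/8).
Hamilton's rule: n·r·B > C, so the trait is favored while C < n·r·B = 1·0.125·0.351 = 0.043875.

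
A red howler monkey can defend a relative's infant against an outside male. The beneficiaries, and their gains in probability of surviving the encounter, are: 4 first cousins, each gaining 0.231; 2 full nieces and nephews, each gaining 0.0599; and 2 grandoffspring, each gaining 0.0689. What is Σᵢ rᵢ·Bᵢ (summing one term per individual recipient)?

0.1799

r to a first cousin = 0.125 (first cousins share one grandparent pair — two paths of length 4: r = 2·(1/2)^4 = 1/8).
r to a full niece or nephew = 1/4 (full aunt/uncle↔niece/nephew: two paths of length 3 through the shared grandparent pair: r = 2·(1/2)^3 = 1/4).
r to a grandoffspring = 0.25 (two parent–offspring links: r = (1/2)^2 = 1/4).
Summing one r·B term per recipient: 4·0.125·0.231 + 2·0.25·0.0599 + 2·0.25·0.0689 = 0.1799.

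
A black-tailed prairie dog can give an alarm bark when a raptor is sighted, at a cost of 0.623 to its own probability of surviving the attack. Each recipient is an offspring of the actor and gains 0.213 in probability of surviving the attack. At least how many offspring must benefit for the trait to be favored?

r to an offspring = 1/2 (one parent–offspring link: r = (1/2)^1 = 1/2).
Hamilton's rule: n·r·B > C  ⇒  n > C/(r·B) = 0.623/(0.5·0.213) = 5.85.
The smallest integer exceeding 5.85 is 6.

6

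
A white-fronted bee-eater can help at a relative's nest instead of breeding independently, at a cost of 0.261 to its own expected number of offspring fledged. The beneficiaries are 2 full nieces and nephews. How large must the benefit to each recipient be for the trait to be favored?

0.522

r to a full niece or nephew = 0.25 (full aunt/uncle↔niece/nephew: two paths of length 3 through the shared grandparent pair: r = 2·(1/2)^3 = 1/4).
Hamilton's rule with n recipients of equal r: n·r·B > C, so B > C/(n·r) = 0.261/(2·0.25) = 0.522.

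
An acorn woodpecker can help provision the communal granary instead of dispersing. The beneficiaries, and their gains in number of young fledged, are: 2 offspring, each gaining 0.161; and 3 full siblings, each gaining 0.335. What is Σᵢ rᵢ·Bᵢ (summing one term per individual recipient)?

r to an offspring = 1/2 (one parent–offspring link: r = (1/2)^1 = 1/2).
r to a full sibling = 0.5 (full sibs share both parents — two paths of length 2: r = 2·(1/2)^2 = 1/2).
Summing one r·B term per recipient: 2·0.5·0.161 + 3·0.5·0.335 = 0.6635.

0.6635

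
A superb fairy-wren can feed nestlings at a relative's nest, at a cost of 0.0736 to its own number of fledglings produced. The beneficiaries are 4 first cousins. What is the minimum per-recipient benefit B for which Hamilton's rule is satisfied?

r to a first cousin = 0.125 (first cousins share one grandparent pair — two paths of length 4: r = 2·(1/2)^4 = 1/8).
Hamilton's rule with n recipients of equal r: n·r·B > C, so B > C/(n·r) = 0.0736/(4·0.125) = 0.1472.

0.1472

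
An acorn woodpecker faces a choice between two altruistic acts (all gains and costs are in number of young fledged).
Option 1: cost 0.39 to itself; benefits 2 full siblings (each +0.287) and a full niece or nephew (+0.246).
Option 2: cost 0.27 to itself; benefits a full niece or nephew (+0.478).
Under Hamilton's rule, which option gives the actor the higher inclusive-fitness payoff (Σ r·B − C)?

Option 1: r to a full sibling = 0.5.
Option 1: r to a full niece or nephew = 0.25.
Option 1: Σ r·B − C = (2·0.5·0.287 + 1·0.25·0.246) − 0.39 = -0.0415.
Option 2: r to a full niece or nephew = 0.25.
Option 2: Σ r·B − C = (1·0.25·0.478) − 0.27 = -0.1505.
Option 1 has the higher net inclusive-fitness payoff.

Option 1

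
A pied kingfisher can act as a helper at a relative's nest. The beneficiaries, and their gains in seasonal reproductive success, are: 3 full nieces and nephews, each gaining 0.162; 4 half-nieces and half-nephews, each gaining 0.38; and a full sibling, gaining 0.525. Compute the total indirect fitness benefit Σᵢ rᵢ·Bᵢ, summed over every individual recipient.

0.574

r to a full niece or nephew = 0.25 (full aunt/uncle↔niece/nephew: two paths of length 3 through the shared grandparent pair: r = 2·(1/2)^3 = 1/4).
r to a half-niece or half-nephew = 0.125 (half-aunt/uncle↔niece/nephew: one path of length 3: r = (1/2)^3 = 1/8).
r to a full sibling = 0.5 (full sibs share both parents — two paths of length 2: r = 2·(1/2)^2 = 1/2).
Summing one r·B term per recipient: 3·0.25·0.162 + 4·0.125·0.38 + 1·0.5·0.525 = 0.574.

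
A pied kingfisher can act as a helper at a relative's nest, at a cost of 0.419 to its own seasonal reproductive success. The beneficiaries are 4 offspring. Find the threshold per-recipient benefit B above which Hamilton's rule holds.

0.2095

r to an offspring = 1/2 (one parent–offspring link: r = (1/2)^1 = 1/2).
Hamilton's rule with n recipients of equal r: n·r·B > C, so B > C/(n·r) = 0.419/(4·0.5) = 0.2095.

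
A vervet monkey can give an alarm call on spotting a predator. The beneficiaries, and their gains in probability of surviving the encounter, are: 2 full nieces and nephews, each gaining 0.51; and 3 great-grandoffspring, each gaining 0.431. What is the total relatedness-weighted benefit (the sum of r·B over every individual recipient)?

0.416625

r to a full niece or nephew = 0.25 (full aunt/uncle↔niece/nephew: two paths of length 3 through the shared grandparent pair: r = 2·(1/2)^3 = 1/4).
r to a great-grandoffspring = 1/8 (three parent–offspring links: r = (1/2)^3 = 1/8).
Summing one r·B term per recipient: 2·0.25·0.51 + 3·0.125·0.431 = 0.416625.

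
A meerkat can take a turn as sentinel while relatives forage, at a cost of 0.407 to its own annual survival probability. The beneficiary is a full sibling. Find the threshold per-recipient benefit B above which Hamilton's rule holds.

r to a full sibling = 0.5 (full sibs share both parents — two paths of length 2: r = 2·(1/2)^2 = 1/2).
Hamilton's rule with n recipients of equal r: n·r·B > C, so B > C/(n·r) = 0.407/(1·0.5) = 0.814.

0.814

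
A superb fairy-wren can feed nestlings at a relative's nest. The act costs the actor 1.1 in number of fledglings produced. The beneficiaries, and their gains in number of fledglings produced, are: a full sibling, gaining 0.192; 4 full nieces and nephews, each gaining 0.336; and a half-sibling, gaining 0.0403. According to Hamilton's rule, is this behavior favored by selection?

No

Hamilton's rule: the trait is favored when the sum of r·B over every recipient exceeds the actor's cost C.
r to a full sibling = 1/2 (full sibs share both parents — two paths of length 2: r = 2·(1/2)^2 = 1/2).
r to a full niece or nephew = 0.25 (full aunt/uncle↔niece/nephew: two paths of length 3 through the shared grandparent pair: r = 2·(1/2)^3 = 1/4).
r to a half-sibling = 0.25 (half-sibs share one parent — one path of length 2: r = (1/2)^2 = 1/4).
Summing one r·B term per recipient: 1·0.5·0.192 + 4·0.25·0.336 + 1·0.25·0.0403 = 0.442075.
0.442075 < 1.1: the indirect benefit is less than the cost.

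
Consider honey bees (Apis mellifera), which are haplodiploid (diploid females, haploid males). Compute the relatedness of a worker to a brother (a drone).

Her haploid brother carries none of their father's genes and a random half of their mother's genome; that half matches the maternal half of her own genome with probability 1/2: r = 1/2 · 1/2 = 1/4.

0.25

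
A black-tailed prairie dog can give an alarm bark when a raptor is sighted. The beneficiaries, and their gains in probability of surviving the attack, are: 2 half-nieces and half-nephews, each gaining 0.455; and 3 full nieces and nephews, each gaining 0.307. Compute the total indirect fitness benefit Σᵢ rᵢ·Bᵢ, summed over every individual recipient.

0.344

r to a half-niece or half-nephew = 1/8 (half-aunt/uncle↔niece/nephew: one path of length 3: r = (1/2)^3 = 1/8).
r to a full niece or nephew = 1/4 (full aunt/uncle↔niece/nephew: two paths of length 3 through the shared grandparent pair: r = 2·(1/2)^3 = 1/4).
Summing one r·B term per recipient: 2·0.125·0.455 + 3·0.25·0.307 = 0.344.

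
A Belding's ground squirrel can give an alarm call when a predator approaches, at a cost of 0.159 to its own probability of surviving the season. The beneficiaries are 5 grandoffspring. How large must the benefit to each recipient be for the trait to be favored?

r to a grandoffspring = 1/4 (two parent–offspring links: r = (1/2)^2 = 1/4).
Hamilton's rule with n recipients of equal r: n·r·B > C, so B > C/(n·r) = 0.159/(5·0.25) = 0.1272.

0.1272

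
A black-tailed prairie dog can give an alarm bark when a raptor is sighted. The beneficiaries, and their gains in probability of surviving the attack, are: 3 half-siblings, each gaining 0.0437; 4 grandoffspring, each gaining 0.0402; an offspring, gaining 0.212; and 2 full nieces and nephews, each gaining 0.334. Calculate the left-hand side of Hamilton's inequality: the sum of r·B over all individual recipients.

r to a half-sibling = 1/4 (half-sibs share one parent — one path of length 2: r = (1/2)^2 = 1/4).
r to a grandoffspring = 1/4 (two parent–offspring links: r = (1/2)^2 = 1/4).
r to an offspring = 1/2 (one parent–offspring link: r = (1/2)^1 = 1/2).
r to a full niece or nephew = 0.25 (full aunt/uncle↔niece/nephew: two paths of length 3 through the shared grandparent pair: r = 2·(1/2)^3 = 1/4).
Summing one r·B term per recipient: 3·0.25·0.0437 + 4·0.25·0.0402 + 1·0.5·0.212 + 2·0.25·0.334 = 0.345975.

0.345975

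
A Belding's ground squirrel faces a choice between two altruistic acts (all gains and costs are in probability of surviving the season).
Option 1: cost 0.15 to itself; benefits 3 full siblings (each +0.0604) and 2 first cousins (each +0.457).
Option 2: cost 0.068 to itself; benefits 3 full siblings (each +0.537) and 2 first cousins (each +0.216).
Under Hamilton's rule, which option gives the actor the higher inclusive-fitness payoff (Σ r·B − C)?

Option 2

Option 1: r to a full sibling = 0.5.
Option 1: r to a first cousin = 0.125.
Option 1: Σ r·B − C = (3·0.5·0.0604 + 2·0.125·0.457) − 0.15 = 0.05485.
Option 2: r to a full sibling = 0.5.
Option 2: r to a first cousin = 0.125.
Option 2: Σ r·B − C = (3·0.5·0.537 + 2·0.125·0.216) − 0.068 = 0.7915.
Option 2 has the higher net inclusive-fitness payoff.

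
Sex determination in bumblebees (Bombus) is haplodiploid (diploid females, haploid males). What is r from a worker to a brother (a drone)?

0.25

Her haploid brother carries none of their father's genes and a random half of their mother's genome; that half matches the maternal half of her own genome with probability 1/2: r = 1/2 · 1/2 = 1/4.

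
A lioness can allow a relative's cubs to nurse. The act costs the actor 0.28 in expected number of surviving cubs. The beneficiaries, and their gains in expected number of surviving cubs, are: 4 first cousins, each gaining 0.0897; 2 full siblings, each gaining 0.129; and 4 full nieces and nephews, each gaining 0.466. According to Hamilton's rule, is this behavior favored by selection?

Yes

Hamilton's rule: the trait is favored when the sum of r·B over every recipient exceeds the actor's cost C.
r to a first cousin = 1/8 (first cousins share one grandparent pair — two paths of length 4: r = 2·(1/2)^4 = 1/8).
r to a full sibling = 1/2 (full sibs share both parents — two paths of length 2: r = 2·(1/2)^2 = 1/2).
r to a full niece or nephew = 0.25 (full aunt/uncle↔niece/nephew: two paths of length 3 through the shared grandparent pair: r = 2·(1/2)^3 = 1/4).
Summing one r·B term per recipient: 4·0.125·0.0897 + 2·0.5·0.129 + 4·0.25·0.466 = 0.63985.
0.63985 > 0.28: the indirect benefit exceeds the cost.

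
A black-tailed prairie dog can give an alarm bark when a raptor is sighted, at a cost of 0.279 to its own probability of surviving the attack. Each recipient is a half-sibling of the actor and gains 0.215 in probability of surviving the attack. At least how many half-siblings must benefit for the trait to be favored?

r to a half-sibling = 0.25 (half-sibs share one parent — one path of length 2: r = (1/2)^2 = 1/4).
Hamilton's rule: n·r·B > C  ⇒  n > C/(r·B) = 0.279/(0.25·0.215) = 5.191.
The smallest integer exceeding 5.191 is 6.

6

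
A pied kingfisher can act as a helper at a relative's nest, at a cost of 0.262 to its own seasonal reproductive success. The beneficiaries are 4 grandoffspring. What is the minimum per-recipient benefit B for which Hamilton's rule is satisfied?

0.262

r to a grandoffspring = 0.25 (two parent–offspring links: r = (1/2)^2 = 1/4).
Hamilton's rule with n recipients of equal r: n·r·B > C, so B > C/(n·r) = 0.262/(4·0.25) = 0.262.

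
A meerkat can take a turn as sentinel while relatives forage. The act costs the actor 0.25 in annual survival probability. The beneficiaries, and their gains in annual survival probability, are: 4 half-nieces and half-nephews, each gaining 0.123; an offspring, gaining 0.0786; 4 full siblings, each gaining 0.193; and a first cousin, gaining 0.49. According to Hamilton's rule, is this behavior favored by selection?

Yes

Hamilton's rule: the trait is favored when the sum of r·B over every recipient exceeds the actor's cost C.
r to a half-niece or half-nephew = 0.125 (half-aunt/uncle↔niece/nephew: one path of length 3: r = (1/2)^3 = 1/8).
r to an offspring = 1/2 (one parent–offspring link: r = (1/2)^1 = 1/2).
r to a full sibling = 0.5 (full sibs share both parents — two paths of length 2: r = 2·(1/2)^2 = 1/2).
r to a first cousin = 1/8 (first cousins share one grandparent pair — two paths of length 4: r = 2·(1/2)^4 = 1/8).
Summing one r·B term per recipient: 4·0.125·0.123 + 1·0.5·0.0786 + 4·0.5·0.193 + 1·0.125·0.49 = 0.54805.
0.54805 > 0.25: the indirect benefit exceeds the cost.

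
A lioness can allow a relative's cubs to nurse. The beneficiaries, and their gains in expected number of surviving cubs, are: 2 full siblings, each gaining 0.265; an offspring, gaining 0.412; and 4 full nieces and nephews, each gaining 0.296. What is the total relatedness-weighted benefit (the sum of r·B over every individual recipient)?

0.767

r to a full sibling = 1/2 (full sibs share both parents — two paths of length 2: r = 2·(1/2)^2 = 1/2).
r to an offspring = 0.5 (one parent–offspring link: r = (1/2)^1 = 1/2).
r to a full niece or nephew = 1/4 (full aunt/uncle↔niece/nephew: two paths of length 3 through the shared grandparent pair: r = 2·(1/2)^3 = 1/4).
Summing one r·B term per recipient: 2·0.5·0.265 + 1·0.5·0.412 + 4·0.25·0.296 = 0.767.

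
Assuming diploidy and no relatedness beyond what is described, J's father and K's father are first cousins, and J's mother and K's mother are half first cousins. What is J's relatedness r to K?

0.046875

Wright's path rule: contributions from independent ancestry routes add.
J and K are related in two ways: second cousins through their fathers (r = 1/32) and half second cousins through their mothers (r = 1/64).
r = 1/32 + 1/64 = 0.046875.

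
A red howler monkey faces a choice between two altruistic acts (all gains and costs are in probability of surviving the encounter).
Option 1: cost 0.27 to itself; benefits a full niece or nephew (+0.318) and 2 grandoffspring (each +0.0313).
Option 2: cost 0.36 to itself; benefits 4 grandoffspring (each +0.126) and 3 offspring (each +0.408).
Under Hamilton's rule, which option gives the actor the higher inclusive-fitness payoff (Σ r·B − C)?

Option 2

Option 1: r to a full niece or nephew = 0.25.
Option 1: r to a grandoffspring = 0.25.
Option 1: Σ r·B − C = (1·0.25·0.318 + 2·0.25·0.0313) − 0.27 = -0.17485.
Option 2: r to a grandoffspring = 0.25.
Option 2: r to an offspring = 0.5.
Option 2: Σ r·B − C = (4·0.25·0.126 + 3·0.5·0.408) − 0.36 = 0.378.
Option 2 has the higher net inclusive-fitness payoff.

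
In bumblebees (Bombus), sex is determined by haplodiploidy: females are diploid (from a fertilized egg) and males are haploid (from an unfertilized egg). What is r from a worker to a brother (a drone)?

0.25

Her haploid brother carries none of their father's genes and a random half of their mother's genome; that half matches the maternal half of her own genome with probability 1/2: r = 1/2 · 1/2 = 1/4.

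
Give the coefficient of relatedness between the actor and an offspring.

One parent–offspring link: r = (1/2)^1 = 1/2.

0.5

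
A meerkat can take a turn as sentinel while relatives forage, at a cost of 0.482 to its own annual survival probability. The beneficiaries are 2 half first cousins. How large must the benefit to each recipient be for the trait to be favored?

r to a half first cousin = 0.0625 (half first cousins share one grandparent — one path of length 4: r = (1/2)^4 = 1/16).
Hamilton's rule with n recipients of equal r: n·r·B > C, so B > C/(n·r) = 0.482/(2·0.0625) = 3.856.

3.856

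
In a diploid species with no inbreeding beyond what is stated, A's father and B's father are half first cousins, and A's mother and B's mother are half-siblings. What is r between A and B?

Independent pedigree routes through distinct common ancestors add.
A and B are related in two ways: half second cousins through their fathers (r = 1/64) and half first cousins through their mothers (r = 1/16).
r = 1/64 + 1/16 = 5/64 = 0.078125.

0.078125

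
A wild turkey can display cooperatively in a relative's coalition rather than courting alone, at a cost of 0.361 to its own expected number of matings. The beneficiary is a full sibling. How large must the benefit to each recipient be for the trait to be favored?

r to a full sibling = 0.5 (full sibs share both parents — two paths of length 2: r = 2·(1/2)^2 = 1/2).
Hamilton's rule with n recipients of equal r: n·r·B > C, so B > C/(n·r) = 0.361/(1·0.5) = 0.722.

0.722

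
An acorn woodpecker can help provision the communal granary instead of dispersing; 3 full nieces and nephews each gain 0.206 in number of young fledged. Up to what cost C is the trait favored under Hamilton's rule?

0.1545

r to a full niece or nephew = 0.25 (full aunt/uncle↔niece/nephew: two paths of length 3 through the shared grandparent pair: r = 2·(1/2)^3 = 1/4).
Hamilton's rule: n·r·B > C, so the trait is favored while C < n·r·B = 3·0.25·0.206 = 0.1545.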